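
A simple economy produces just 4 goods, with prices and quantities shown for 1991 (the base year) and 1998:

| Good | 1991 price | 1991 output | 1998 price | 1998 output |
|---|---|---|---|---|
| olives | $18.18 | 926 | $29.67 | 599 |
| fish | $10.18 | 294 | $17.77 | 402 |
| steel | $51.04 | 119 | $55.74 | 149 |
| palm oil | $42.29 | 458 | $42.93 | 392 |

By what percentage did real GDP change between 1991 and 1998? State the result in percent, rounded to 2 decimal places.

Real GDP 1991 = Nominal GDP 1991 = 18.18·926 + 10.18·294 + 51.04·119 + 42.29·458 = 45270.18.
Real GDP 1998 (at 1991 prices) = 18.18·599 + 10.18·402 + 51.04·149 + 42.29·392 = 39164.82.
Real growth = 39164.82/45270.18 − 1 = -0.1349.

-13.49%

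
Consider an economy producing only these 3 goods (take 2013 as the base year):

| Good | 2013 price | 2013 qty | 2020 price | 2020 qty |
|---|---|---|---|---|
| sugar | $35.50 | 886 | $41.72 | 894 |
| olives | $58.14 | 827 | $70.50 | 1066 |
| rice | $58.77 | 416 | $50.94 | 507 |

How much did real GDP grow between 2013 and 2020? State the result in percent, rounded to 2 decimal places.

18.78%

Real GDP 2013 = Nominal GDP 2013 = 35.50·886 + 58.14·827 + 58.77·416 = 103983.10.
Real GDP 2020 (at 2013 prices) = 35.50·894 + 58.14·1066 + 58.77·507 = 123510.63.
Real growth = 123510.63/103983.10 − 1 = 0.1878.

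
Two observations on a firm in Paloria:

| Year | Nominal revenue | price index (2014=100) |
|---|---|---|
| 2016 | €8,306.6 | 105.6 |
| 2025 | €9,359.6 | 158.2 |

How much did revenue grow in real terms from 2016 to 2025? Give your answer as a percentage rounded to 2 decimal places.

-24.79%

Deflate each year: 2016 → 8306.6/1.056 = 7866.10; 2025 → 9359.6/1.582 = 5916.31.
So real revenue changed by 5916.31/7866.10 − 1 = -0.2479, i.e. -24.79%.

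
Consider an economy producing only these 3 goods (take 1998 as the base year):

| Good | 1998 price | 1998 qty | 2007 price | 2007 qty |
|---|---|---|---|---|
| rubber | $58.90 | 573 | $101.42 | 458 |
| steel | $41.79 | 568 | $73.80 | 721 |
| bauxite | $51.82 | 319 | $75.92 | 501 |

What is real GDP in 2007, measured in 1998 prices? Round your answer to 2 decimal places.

Real GDP 2007 = Σ (p_1998 × q_2007) = 58.90·458 + 41.79·721 + 51.82·501 = 83068.61.

$83068.61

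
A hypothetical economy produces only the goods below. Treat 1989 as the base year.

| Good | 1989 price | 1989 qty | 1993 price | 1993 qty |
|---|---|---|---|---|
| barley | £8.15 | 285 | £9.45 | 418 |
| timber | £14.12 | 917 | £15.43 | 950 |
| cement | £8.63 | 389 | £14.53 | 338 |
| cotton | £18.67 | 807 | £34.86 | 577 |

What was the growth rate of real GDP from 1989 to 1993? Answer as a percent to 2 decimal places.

Real GDP 1989 = Nominal GDP 1989 = 8.15·285 + 14.12·917 + 8.63·389 + 18.67·807 = 33694.55.
Real GDP 1993 (at 1989 prices) = 8.15·418 + 14.12·950 + 8.63·338 + 18.67·577 = 30510.23.
Real growth = 30510.23/33694.55 − 1 = -0.0945.

-9.45%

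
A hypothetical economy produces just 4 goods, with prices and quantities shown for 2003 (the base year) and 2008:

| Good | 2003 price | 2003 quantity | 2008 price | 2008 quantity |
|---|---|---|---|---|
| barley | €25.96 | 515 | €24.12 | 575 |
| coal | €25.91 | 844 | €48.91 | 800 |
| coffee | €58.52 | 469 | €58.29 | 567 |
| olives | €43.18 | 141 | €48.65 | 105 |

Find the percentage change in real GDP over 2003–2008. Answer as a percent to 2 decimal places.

Real GDP 2003 = Nominal GDP 2003 = 25.96·515 + 25.91·844 + 58.52·469 + 43.18·141 = 68771.70.
Real GDP 2008 (at 2003 prices) = 25.96·575 + 25.91·800 + 58.52·567 + 43.18·105 = 73369.74.
Real growth = 73369.74/68771.70 − 1 = 0.0669.

6.69%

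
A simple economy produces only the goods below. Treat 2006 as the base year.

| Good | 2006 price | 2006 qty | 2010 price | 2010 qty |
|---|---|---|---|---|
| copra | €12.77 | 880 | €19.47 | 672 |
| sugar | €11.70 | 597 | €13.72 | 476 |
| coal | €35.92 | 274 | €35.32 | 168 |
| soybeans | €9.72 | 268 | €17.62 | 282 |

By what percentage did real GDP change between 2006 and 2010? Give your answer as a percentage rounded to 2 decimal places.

Real GDP 2006 = Nominal GDP 2006 = 12.77·880 + 11.70·597 + 35.92·274 + 9.72·268 = 30669.54.
Real GDP 2010 (at 2006 prices) = 12.77·672 + 11.70·476 + 35.92·168 + 9.72·282 = 22926.24.
Real growth = 22926.24/30669.54 − 1 = -0.2525.

-25.25%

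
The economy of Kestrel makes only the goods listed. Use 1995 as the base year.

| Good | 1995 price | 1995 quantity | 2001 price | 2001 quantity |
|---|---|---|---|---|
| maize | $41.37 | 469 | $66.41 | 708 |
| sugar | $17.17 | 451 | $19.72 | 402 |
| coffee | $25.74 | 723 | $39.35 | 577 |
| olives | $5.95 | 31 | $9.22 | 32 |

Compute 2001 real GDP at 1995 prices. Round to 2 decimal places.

$51234.68

Real GDP 2001 = Σ (p_1995 × q_2001) = 41.37·708 + 17.17·402 + 25.74·577 + 5.95·32 = 51234.68.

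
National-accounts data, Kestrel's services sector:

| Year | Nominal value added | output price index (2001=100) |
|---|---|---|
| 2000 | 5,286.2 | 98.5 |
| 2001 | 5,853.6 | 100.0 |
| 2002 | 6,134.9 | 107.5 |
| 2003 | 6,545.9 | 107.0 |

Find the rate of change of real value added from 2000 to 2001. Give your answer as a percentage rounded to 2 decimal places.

9.07%

Real value added 2000 = 5286.2/0.985 = 5366.70.
Real value added 2001 = 5853.6/1.000 = 5853.60.
Change = 5853.60/5366.70 − 1 = 0.0907.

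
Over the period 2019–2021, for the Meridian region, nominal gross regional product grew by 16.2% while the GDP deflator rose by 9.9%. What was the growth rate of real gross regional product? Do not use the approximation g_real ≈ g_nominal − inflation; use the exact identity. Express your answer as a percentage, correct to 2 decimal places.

(1 + g_nom) = (1 + g_real)(1 + π), so g_real = 1.1620 / 1.0990 − 1 = 0.05732.

5.73%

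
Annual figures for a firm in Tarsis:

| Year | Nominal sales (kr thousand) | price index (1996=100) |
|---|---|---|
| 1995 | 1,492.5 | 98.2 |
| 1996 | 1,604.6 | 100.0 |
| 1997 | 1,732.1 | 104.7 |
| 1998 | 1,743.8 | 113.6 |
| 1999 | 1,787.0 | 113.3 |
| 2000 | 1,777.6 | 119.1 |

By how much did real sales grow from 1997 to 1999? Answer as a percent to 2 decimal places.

Real sales 1997 = 1732.1/1.047 = 1654.35.
Real sales 1999 = 1787.0/1.133 = 1577.23.
Change = 1577.23/1654.35 − 1 = -0.0466.

-4.66%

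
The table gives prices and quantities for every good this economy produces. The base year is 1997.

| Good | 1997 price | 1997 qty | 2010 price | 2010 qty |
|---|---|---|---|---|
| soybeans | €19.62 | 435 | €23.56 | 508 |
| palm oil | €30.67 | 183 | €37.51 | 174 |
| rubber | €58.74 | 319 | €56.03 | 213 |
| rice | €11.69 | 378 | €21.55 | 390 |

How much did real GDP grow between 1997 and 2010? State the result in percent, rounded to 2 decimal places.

Real GDP 1997 = Nominal GDP 1997 = 19.62·435 + 30.67·183 + 58.74·319 + 11.69·378 = 37304.19.
Real GDP 2010 (at 1997 prices) = 19.62·508 + 30.67·174 + 58.74·213 + 11.69·390 = 32374.26.
Real growth = 32374.26/37304.19 − 1 = -0.1322.

-13.22%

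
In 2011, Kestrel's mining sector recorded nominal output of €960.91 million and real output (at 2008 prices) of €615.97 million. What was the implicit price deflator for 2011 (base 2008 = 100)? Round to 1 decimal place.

156.0

implicit price deflator = (Nominal / Real) × 100 = 960.91 / 615.97 × 100 = 156.00.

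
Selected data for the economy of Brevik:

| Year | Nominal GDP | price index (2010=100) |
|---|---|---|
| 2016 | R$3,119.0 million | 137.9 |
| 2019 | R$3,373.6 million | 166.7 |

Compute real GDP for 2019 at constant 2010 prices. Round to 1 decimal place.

Real GDP = Nominal / (price index/100) = 3373.6 / 1.667 = 2023.76.

R$2,023.8 million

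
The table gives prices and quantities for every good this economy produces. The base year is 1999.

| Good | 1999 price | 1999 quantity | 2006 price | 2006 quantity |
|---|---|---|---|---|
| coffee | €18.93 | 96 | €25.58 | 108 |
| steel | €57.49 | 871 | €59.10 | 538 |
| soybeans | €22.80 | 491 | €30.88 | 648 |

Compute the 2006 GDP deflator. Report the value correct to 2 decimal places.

114.28

Nominal GDP 2006 = 25.58·108 + 59.10·538 + 30.88·648 = 54568.68.
Real GDP 2006 (at 1999 prices) = 18.93·108 + 57.49·538 + 22.80·648 = 47748.46.
Deflator = Nominal/Real × 100 = 54568.68/47748.46 × 100 = 114.284.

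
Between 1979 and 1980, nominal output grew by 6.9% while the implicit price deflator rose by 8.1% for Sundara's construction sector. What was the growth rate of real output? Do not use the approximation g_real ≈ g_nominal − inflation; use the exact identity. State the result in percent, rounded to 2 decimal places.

-1.11%

(1 + g_nom) = (1 + g_real)(1 + π), so g_real = 1.0690 / 1.0810 − 1 = -0.01110.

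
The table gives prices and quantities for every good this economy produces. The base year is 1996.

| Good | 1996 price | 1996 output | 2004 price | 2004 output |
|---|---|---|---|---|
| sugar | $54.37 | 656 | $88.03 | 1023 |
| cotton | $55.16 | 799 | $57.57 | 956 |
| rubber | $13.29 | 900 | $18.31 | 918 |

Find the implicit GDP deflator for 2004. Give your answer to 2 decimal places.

Nominal GDP 2004 = 88.03·1023 + 57.57·956 + 18.31·918 = 161900.19.
Real GDP 2004 (at 1996 prices) = 54.37·1023 + 55.16·956 + 13.29·918 = 120553.69.
Deflator = Nominal/Real × 100 = 161900.19/120553.69 × 100 = 134.297.

134.30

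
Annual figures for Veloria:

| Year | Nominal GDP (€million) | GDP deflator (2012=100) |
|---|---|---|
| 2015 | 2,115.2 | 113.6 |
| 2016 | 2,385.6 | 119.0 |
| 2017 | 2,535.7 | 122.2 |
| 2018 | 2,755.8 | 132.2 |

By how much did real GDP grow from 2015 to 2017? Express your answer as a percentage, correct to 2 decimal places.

11.44%

Real GDP 2015 = 2115.2/1.136 = 1861.97.
Real GDP 2017 = 2535.7/1.222 = 2075.04.
Change = 2075.04/1861.97 − 1 = 0.1144.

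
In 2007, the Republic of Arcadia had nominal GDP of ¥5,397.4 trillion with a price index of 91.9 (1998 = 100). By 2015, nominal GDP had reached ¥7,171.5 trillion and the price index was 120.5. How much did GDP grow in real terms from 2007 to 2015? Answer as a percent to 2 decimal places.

1.33%

Deflate each year: 2007 → 5397.4/0.919 = 5873.12; 2015 → 7171.5/1.205 = 5951.45.
So real GDP changed by 5951.45/5873.12 − 1 = 0.0133, i.e. 1.33%.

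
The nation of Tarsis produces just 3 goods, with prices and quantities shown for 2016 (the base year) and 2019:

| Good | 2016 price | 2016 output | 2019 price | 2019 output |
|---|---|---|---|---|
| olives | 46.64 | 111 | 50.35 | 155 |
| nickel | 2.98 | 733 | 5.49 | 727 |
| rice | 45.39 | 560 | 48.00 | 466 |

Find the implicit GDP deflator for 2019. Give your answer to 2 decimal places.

111.84

Nominal GDP 2019 = 50.35·155 + 5.49·727 + 48.00·466 = 34163.48.
Real GDP 2019 (at 2016 prices) = 46.64·155 + 2.98·727 + 45.39·466 = 30547.40.
Deflator = Nominal/Real × 100 = 34163.48/30547.40 × 100 = 111.838.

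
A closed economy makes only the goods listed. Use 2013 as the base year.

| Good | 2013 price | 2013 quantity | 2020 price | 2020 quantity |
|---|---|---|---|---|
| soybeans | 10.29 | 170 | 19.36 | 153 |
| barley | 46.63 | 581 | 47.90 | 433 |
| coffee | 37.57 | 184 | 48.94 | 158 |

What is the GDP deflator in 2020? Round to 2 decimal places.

113.48

Nominal GDP 2020 = 19.36·153 + 47.90·433 + 48.94·158 = 31435.30.
Real GDP 2020 (at 2013 prices) = 10.29·153 + 46.63·433 + 37.57·158 = 27701.22.
Deflator = Nominal/Real × 100 = 31435.30/27701.22 × 100 = 113.480.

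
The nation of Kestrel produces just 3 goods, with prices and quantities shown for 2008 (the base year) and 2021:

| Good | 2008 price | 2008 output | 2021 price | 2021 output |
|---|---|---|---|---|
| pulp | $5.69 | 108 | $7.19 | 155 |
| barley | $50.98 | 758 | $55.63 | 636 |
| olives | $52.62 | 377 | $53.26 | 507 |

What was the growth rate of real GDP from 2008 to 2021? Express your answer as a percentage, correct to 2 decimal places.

Real GDP 2008 = Nominal GDP 2008 = 5.69·108 + 50.98·758 + 52.62·377 = 59095.10.
Real GDP 2021 (at 2008 prices) = 5.69·155 + 50.98·636 + 52.62·507 = 59983.57.
Real growth = 59983.57/59095.10 − 1 = 0.0150.

1.50%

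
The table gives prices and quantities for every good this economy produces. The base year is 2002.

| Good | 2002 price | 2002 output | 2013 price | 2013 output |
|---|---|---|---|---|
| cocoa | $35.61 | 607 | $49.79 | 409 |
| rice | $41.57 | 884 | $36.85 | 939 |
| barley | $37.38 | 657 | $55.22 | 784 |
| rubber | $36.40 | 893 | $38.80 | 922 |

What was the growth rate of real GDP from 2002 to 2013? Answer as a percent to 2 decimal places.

0.90%

Real GDP 2002 = Nominal GDP 2002 = 35.61·607 + 41.57·884 + 37.38·657 + 36.40·893 = 115427.01.
Real GDP 2013 (at 2002 prices) = 35.61·409 + 41.57·939 + 37.38·784 + 36.40·922 = 116465.44.
Real growth = 116465.44/115427.01 − 1 = 0.0090.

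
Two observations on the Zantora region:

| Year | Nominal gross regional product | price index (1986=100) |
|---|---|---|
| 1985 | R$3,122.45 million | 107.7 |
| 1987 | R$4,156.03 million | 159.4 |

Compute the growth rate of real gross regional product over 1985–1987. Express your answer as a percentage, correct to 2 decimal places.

-10.07%

Real gross regional product 1985 = 3122.45 / 1.077 = 2899.21.
Real gross regional product 1987 = 4156.03 / 1.594 = 2607.30.
Real growth = 2607.30 / 2899.21 − 1 = -0.1007.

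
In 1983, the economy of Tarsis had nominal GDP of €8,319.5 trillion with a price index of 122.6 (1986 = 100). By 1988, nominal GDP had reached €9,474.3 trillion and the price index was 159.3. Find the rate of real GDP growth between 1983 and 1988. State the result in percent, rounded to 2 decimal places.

-12.36%

Real GDP 1983 = 8319.5 / 1.226 = 6785.89.
Real GDP 1988 = 9474.3 / 1.593 = 5947.46.
Real growth = 5947.46 / 6785.89 − 1 = -0.1236.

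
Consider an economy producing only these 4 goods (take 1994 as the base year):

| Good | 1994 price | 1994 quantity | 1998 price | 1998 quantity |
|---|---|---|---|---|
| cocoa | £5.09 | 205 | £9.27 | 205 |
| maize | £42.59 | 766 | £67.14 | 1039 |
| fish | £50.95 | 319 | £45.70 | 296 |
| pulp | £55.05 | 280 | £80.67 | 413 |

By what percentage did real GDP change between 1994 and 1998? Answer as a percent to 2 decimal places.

Real GDP 1994 = Nominal GDP 1994 = 5.09·205 + 42.59·766 + 50.95·319 + 55.05·280 = 65334.44.
Real GDP 1998 (at 1994 prices) = 5.09·205 + 42.59·1039 + 50.95·296 + 55.05·413 = 83111.31.
Real growth = 83111.31/65334.44 − 1 = 0.2721.

27.21%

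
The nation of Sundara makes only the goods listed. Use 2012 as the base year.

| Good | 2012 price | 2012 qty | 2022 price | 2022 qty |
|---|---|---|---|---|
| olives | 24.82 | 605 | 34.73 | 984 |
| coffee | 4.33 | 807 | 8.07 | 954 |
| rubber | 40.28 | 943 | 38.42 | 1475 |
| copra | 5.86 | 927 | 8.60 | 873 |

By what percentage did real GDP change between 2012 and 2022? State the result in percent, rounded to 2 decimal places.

50.31%

Real GDP 2012 = Nominal GDP 2012 = 24.82·605 + 4.33·807 + 40.28·943 + 5.86·927 = 61926.67.
Real GDP 2022 (at 2012 prices) = 24.82·984 + 4.33·954 + 40.28·1475 + 5.86·873 = 93082.48.
Real growth = 93082.48/61926.67 − 1 = 0.5031.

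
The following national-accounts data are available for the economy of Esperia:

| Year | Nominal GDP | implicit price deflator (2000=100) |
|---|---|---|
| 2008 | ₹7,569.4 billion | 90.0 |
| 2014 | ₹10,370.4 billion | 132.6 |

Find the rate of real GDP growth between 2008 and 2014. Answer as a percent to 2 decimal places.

Real GDP 2008 = 7569.4 / 0.900 = 8410.44.
Real GDP 2014 = 10370.4 / 1.326 = 7820.81.
Real growth = 7820.81 / 8410.44 − 1 = -0.0701.

-7.01%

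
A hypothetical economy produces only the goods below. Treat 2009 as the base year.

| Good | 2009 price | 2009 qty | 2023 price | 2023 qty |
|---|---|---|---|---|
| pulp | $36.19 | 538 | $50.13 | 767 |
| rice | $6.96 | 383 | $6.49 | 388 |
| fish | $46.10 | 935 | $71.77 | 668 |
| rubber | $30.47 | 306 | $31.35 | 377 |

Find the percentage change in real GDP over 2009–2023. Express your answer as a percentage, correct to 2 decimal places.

-2.44%

Real GDP 2009 = Nominal GDP 2009 = 36.19·538 + 6.96·383 + 46.10·935 + 30.47·306 = 74563.22.
Real GDP 2023 (at 2009 prices) = 36.19·767 + 6.96·388 + 46.10·668 + 30.47·377 = 72740.20.
Real growth = 72740.20/74563.22 − 1 = -0.0244.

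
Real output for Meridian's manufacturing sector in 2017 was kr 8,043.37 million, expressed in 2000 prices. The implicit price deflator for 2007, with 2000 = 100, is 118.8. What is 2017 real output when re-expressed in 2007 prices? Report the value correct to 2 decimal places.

Real output in 2007 prices = Real output in 2000 prices × (P_2007/P_2000) = 8043.37 × 1.188 = 9555.52.

kr 9,555.52 million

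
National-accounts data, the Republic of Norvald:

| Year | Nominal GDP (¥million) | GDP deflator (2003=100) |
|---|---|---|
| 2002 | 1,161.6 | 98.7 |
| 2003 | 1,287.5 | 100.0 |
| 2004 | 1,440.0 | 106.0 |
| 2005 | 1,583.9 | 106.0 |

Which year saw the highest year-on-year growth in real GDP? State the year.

2005

2003: real = 1287.5/1.000 = 1287.50; growth vs 2002 (1176.90) = 9.40%.
2004: real = 1440.0/1.060 = 1358.49; growth vs 2003 (1287.50) = 5.51%.
2005: real = 1583.9/1.060 = 1494.25; growth vs 2004 (1358.49) = 9.99%.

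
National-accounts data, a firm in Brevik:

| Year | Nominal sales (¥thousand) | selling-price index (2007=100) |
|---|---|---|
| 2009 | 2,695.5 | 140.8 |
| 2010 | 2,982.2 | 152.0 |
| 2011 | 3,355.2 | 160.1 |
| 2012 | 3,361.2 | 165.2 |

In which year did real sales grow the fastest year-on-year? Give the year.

2010: real = 2982.2/1.520 = 1961.97; growth vs 2009 (1914.42) = 2.48%.
2011: real = 3355.2/1.601 = 2095.69; growth vs 2010 (1961.97) = 6.82%.
2012: real = 3361.2/1.652 = 2034.62; growth vs 2011 (2095.69) = -2.91%.

2011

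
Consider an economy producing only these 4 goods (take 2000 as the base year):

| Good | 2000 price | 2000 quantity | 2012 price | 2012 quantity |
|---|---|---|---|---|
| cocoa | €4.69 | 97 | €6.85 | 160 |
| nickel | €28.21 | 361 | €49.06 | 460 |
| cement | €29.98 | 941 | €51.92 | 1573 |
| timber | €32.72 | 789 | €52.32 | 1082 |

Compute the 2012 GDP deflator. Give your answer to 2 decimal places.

Nominal GDP 2012 = 6.85·160 + 49.06·460 + 51.92·1573 + 52.32·1082 = 161944.00.
Real GDP 2012 (at 2000 prices) = 4.69·160 + 28.21·460 + 29.98·1573 + 32.72·1082 = 96288.58.
Deflator = Nominal/Real × 100 = 161944.00/96288.58 × 100 = 168.186.

168.19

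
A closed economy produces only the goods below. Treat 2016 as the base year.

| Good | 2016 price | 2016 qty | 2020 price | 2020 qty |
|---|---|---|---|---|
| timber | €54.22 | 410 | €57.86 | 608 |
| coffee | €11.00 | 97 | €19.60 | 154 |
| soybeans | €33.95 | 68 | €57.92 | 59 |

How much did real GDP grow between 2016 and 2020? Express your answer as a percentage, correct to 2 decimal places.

43.18%

Real GDP 2016 = Nominal GDP 2016 = 54.22·410 + 11.00·97 + 33.95·68 = 25605.80.
Real GDP 2020 (at 2016 prices) = 54.22·608 + 11.00·154 + 33.95·59 = 36662.81.
Real growth = 36662.81/25605.80 − 1 = 0.4318.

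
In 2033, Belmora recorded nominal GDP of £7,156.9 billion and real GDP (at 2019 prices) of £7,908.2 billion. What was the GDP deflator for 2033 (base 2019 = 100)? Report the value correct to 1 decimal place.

GDP deflator = (Nominal / Real) × 100 = 7156.9 / 7908.2 × 100 = 90.50.

90.5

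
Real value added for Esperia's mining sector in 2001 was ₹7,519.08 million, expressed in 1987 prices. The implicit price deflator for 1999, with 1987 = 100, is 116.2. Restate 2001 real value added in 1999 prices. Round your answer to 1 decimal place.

₹8,737.2 million

Real value added in 1999 prices = Real value added in 1987 prices × (P_1999/P_1987) = 7519.08 × 1.162 = 8737.17.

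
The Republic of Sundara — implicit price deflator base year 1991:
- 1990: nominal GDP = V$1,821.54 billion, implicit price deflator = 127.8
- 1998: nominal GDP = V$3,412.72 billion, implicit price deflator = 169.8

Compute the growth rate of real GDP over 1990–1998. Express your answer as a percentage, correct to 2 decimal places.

41.01%

Real GDP 1990 = 1821.54 / 1.278 = 1425.31.
Real GDP 1998 = 3412.72 / 1.698 = 2009.85.
Real growth = 2009.85 / 1425.31 − 1 = 0.4101.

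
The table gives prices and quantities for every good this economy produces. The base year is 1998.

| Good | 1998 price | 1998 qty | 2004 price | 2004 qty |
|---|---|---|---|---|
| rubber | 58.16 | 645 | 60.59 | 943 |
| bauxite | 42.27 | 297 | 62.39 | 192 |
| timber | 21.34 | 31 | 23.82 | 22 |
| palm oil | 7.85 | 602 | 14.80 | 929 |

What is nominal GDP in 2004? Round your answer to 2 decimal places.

83388.49

Nominal GDP 2004 = Σ (p_2004 × q_2004) = 60.59·943 + 62.39·192 + 23.82·22 + 14.80·929 = 83388.49.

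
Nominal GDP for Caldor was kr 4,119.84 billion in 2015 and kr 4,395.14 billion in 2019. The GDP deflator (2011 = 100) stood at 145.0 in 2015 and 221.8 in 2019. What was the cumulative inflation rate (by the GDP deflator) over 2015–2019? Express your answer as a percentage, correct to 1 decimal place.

53.0%

Price-level change = 221.8 / 145.0 − 1 = 0.5297.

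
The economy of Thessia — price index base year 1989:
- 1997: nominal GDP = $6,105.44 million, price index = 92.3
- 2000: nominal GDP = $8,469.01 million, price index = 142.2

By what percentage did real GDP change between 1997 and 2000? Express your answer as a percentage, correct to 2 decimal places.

-9.96%

Real GDP 1997 = 6105.44 / 0.923 = 6614.78.
Real GDP 2000 = 8469.01 / 1.422 = 5955.70.
Real growth = 5955.70 / 6614.78 − 1 = -0.0996.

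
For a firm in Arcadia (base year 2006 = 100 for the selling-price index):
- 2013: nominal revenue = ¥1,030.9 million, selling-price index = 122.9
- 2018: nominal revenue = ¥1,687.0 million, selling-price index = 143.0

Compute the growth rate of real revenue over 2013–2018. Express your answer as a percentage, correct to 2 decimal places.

40.64%

Real revenue 2013 = 1030.9 / 1.229 = 838.81.
Real revenue 2018 = 1687.0 / 1.430 = 1179.72.
Real growth = 1179.72 / 838.81 − 1 = 0.4064.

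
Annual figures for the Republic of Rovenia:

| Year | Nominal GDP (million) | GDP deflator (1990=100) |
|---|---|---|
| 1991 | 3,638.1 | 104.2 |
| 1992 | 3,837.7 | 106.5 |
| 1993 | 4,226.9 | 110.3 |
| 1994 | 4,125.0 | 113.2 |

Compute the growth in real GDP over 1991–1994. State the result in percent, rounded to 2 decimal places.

4.37%

Real GDP 1991 = 3638.1/1.042 = 3491.46.
Real GDP 1994 = 4125.0/1.132 = 3643.99.
Change = 3643.99/3491.46 − 1 = 0.0437.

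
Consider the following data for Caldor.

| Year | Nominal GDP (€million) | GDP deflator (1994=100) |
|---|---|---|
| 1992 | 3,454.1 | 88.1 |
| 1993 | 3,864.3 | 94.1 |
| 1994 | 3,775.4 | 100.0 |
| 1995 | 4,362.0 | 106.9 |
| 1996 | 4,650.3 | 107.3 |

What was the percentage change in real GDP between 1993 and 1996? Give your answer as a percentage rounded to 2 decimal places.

5.54%

Real GDP 1993 = 3864.3/0.941 = 4106.59.
Real GDP 1996 = 4650.3/1.073 = 4333.92.
Change = 4333.92/4106.59 − 1 = 0.0554.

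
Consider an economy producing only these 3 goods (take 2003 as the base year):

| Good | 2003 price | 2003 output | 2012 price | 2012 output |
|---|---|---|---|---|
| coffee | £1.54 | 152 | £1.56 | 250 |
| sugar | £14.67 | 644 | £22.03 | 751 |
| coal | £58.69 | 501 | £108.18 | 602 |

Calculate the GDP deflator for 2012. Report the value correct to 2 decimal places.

Nominal GDP 2012 = 1.56·250 + 22.03·751 + 108.18·602 = 82058.89.
Real GDP 2012 (at 2003 prices) = 1.54·250 + 14.67·751 + 58.69·602 = 46733.55.
Deflator = Nominal/Real × 100 = 82058.89/46733.55 × 100 = 175.589.

175.59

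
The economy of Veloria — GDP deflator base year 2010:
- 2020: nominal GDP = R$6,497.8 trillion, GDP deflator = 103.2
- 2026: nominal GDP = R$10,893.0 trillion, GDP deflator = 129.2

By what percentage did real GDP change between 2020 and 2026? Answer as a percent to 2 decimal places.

Real GDP 2020 = 6497.8 / 1.032 = 6296.32.
Real GDP 2026 = 10893.0 / 1.292 = 8431.11.
Real growth = 8431.11 / 6296.32 − 1 = 0.3391.

33.91%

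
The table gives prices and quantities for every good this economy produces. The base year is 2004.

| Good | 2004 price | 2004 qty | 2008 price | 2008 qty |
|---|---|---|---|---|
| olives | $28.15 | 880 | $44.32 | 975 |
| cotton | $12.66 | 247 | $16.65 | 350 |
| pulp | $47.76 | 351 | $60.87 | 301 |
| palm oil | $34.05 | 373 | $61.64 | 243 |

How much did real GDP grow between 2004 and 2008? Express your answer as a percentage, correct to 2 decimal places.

-4.94%

Real GDP 2004 = Nominal GDP 2004 = 28.15·880 + 12.66·247 + 47.76·351 + 34.05·373 = 57363.43.
Real GDP 2008 (at 2004 prices) = 28.15·975 + 12.66·350 + 47.76·301 + 34.05·243 = 54527.16.
Real growth = 54527.16/57363.43 − 1 = -0.0494.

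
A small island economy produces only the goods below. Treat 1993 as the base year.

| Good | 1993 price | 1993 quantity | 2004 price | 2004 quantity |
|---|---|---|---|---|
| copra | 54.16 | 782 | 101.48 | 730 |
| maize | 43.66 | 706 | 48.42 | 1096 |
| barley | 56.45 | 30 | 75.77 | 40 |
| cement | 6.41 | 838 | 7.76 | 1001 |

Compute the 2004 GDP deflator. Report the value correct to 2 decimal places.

143.60

Nominal GDP 2004 = 101.48·730 + 48.42·1096 + 75.77·40 + 7.76·1001 = 137947.28.
Real GDP 2004 (at 1993 prices) = 54.16·730 + 43.66·1096 + 56.45·40 + 6.41·1001 = 96062.57.
Deflator = Nominal/Real × 100 = 137947.28/96062.57 × 100 = 143.601.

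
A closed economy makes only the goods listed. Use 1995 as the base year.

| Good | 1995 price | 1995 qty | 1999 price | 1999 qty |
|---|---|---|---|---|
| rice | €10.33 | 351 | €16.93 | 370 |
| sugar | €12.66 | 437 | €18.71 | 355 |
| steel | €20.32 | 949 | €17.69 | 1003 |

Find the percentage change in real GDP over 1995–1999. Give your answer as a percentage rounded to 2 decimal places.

0.90%

Real GDP 1995 = Nominal GDP 1995 = 10.33·351 + 12.66·437 + 20.32·949 = 28441.93.
Real GDP 1999 (at 1995 prices) = 10.33·370 + 12.66·355 + 20.32·1003 = 28697.36.
Real growth = 28697.36/28441.93 − 1 = 0.0090.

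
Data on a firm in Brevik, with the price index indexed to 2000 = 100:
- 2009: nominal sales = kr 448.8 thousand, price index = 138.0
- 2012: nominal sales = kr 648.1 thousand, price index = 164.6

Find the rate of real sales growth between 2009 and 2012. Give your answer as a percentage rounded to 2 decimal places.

21.07%

Real sales 2009 = 448.8 / 1.380 = 325.22.
Real sales 2012 = 648.1 / 1.646 = 393.74.
Real growth = 393.74 / 325.22 − 1 = 0.2107.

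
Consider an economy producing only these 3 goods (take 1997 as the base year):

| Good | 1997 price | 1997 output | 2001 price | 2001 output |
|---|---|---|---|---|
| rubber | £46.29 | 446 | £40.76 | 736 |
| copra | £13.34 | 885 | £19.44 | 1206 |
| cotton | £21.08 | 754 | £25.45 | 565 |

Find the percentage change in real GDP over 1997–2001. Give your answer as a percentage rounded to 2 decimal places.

Real GDP 1997 = Nominal GDP 1997 = 46.29·446 + 13.34·885 + 21.08·754 = 48345.56.
Real GDP 2001 (at 1997 prices) = 46.29·736 + 13.34·1206 + 21.08·565 = 62067.68.
Real growth = 62067.68/48345.56 − 1 = 0.2838.

28.38%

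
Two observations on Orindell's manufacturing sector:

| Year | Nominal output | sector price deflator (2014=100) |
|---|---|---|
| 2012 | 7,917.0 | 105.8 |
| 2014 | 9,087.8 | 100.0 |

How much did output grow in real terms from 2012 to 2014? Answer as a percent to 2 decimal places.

21.45%

Deflate each year: 2012 → 7917.0/1.058 = 7482.99; 2014 → 9087.8/1.000 = 9087.80.
So real output changed by 9087.80/7482.99 − 1 = 0.2145, i.e. 21.45%.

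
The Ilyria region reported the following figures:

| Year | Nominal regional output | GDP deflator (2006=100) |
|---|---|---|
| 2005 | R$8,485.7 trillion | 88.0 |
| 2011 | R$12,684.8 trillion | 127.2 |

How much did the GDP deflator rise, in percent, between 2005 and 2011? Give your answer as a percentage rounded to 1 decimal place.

Price-level change = 127.2 / 88.0 − 1 = 0.4455.

44.5%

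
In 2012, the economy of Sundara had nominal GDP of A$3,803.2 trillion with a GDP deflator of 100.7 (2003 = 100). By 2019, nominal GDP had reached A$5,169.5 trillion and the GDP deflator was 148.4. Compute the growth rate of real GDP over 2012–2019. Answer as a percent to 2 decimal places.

-7.77%

Deflate each year: 2012 → 3803.2/1.007 = 3776.76; 2019 → 5169.5/1.484 = 3483.49.
So real GDP changed by 3483.49/3776.76 − 1 = -0.0777, i.e. -7.77%.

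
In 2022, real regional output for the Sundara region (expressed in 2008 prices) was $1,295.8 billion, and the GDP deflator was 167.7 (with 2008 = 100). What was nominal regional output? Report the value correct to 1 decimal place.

Nominal regional output = Real × (GDP deflator/100) = 1295.8 × 1.677 = 2173.06.

$2,173.1 billion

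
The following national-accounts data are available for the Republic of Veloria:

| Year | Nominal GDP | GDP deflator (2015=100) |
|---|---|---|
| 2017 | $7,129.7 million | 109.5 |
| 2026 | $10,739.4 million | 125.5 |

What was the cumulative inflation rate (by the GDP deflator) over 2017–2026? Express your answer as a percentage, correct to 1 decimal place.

14.6%

Price-level change = 125.5 / 109.5 − 1 = 0.1461.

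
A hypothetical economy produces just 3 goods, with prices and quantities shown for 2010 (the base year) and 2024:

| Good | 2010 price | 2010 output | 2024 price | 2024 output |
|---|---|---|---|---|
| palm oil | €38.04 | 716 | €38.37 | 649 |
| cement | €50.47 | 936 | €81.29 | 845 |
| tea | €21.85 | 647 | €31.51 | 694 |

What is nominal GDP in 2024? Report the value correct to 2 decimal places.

€115460.12

Nominal GDP 2024 = Σ (p_2024 × q_2024) = 38.37·649 + 81.29·845 + 31.51·694 = 115460.12.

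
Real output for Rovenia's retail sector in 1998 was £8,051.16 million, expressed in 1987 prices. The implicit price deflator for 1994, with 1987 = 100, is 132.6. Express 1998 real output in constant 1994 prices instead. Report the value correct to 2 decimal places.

£10,675.84 million

Real output in 1994 prices = Real output in 1987 prices × (P_1994/P_1987) = 8051.16 × 1.326 = 10675.84.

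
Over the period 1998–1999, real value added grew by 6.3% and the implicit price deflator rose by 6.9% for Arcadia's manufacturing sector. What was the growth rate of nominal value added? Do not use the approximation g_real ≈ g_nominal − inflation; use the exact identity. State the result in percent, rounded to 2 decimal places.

13.63%

(1 + g_nom) = (1 + g_real)(1 + π) = 1.0630 × 1.0690 = 1.13635.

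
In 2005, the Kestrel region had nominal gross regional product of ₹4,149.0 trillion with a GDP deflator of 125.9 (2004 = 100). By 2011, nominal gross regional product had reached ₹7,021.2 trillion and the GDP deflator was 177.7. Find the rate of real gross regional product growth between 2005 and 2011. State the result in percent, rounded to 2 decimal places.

19.90%

Real gross regional product 2005 = 4149.0 / 1.259 = 3295.47.
Real gross regional product 2011 = 7021.2 / 1.777 = 3951.15.
Real growth = 3951.15 / 3295.47 − 1 = 0.1990.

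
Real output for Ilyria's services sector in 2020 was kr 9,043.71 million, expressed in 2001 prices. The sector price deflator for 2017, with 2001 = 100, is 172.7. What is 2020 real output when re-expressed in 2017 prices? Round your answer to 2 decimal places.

kr 15,618.49 million

Real output in 2017 prices = Real output in 2001 prices × (P_2017/P_2001) = 9043.71 × 1.727 = 15618.49.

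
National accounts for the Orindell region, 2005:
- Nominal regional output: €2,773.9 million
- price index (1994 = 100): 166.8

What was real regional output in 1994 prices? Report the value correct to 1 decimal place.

€1,663.0 million

Real regional output = Nominal / (price index/100) = 2773.9 / 1.668 = 1663.01.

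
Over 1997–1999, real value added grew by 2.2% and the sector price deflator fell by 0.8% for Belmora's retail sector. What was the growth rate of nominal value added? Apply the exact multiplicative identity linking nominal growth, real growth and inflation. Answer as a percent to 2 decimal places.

1.38%

(1 + g_nom) = (1 + g_real)(1 + π) = 1.0220 × 0.9920 = 1.01382.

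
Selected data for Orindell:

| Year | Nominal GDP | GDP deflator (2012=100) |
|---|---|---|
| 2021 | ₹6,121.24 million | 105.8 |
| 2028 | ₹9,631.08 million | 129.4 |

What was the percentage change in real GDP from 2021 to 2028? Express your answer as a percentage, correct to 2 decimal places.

28.64%

Deflate each year: 2021 → 6121.24/1.058 = 5785.67; 2028 → 9631.08/1.294 = 7442.87.
So real GDP changed by 7442.87/5785.67 − 1 = 0.2864, i.e. 28.64%.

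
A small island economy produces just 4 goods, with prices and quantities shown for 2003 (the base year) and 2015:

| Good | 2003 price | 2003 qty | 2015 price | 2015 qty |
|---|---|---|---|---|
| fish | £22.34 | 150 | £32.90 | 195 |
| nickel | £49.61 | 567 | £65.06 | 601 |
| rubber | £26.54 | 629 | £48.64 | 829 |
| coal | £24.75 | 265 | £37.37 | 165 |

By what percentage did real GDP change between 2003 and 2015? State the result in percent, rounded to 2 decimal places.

Real GDP 2003 = Nominal GDP 2003 = 22.34·150 + 49.61·567 + 26.54·629 + 24.75·265 = 54732.28.
Real GDP 2015 (at 2003 prices) = 22.34·195 + 49.61·601 + 26.54·829 + 24.75·165 = 60257.32.
Real growth = 60257.32/54732.28 − 1 = 0.1009.

10.09%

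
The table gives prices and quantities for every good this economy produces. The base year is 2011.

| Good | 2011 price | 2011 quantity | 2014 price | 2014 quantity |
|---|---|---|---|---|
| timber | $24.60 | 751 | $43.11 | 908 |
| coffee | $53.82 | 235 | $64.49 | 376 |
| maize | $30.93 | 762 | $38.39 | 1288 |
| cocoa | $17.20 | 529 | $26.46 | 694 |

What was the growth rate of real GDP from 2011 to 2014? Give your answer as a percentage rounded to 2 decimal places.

47.90%

Real GDP 2011 = Nominal GDP 2011 = 24.60·751 + 53.82·235 + 30.93·762 + 17.20·529 = 63789.76.
Real GDP 2014 (at 2011 prices) = 24.60·908 + 53.82·376 + 30.93·1288 + 17.20·694 = 94347.76.
Real growth = 94347.76/63789.76 − 1 = 0.4790.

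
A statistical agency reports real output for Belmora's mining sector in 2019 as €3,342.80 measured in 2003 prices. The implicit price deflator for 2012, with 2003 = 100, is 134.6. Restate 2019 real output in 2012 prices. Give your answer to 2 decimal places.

Real output in 2012 prices = Real output in 2003 prices × (P_2012/P_2003) = 3342.80 × 1.346 = 4499.41.

€4,499.41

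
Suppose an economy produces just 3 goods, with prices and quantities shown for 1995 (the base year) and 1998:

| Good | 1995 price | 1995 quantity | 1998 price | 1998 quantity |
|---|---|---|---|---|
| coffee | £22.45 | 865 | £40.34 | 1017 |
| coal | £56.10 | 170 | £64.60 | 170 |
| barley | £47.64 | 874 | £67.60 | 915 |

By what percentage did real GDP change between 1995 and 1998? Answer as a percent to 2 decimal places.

7.60%

Real GDP 1995 = Nominal GDP 1995 = 22.45·865 + 56.10·170 + 47.64·874 = 70593.61.
Real GDP 1998 (at 1995 prices) = 22.45·1017 + 56.10·170 + 47.64·915 = 75959.25.
Real growth = 75959.25/70593.61 − 1 = 0.0760.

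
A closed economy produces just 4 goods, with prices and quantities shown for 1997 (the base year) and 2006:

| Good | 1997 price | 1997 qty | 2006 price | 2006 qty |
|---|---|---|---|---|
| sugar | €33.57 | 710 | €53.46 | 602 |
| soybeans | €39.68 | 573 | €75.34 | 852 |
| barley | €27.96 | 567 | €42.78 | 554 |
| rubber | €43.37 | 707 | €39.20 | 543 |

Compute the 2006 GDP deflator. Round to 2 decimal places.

151.91

Nominal GDP 2006 = 53.46·602 + 75.34·852 + 42.78·554 + 39.20·543 = 141358.32.
Real GDP 2006 (at 1997 prices) = 33.57·602 + 39.68·852 + 27.96·554 + 43.37·543 = 93056.25.
Deflator = Nominal/Real × 100 = 141358.32/93056.25 × 100 = 151.906.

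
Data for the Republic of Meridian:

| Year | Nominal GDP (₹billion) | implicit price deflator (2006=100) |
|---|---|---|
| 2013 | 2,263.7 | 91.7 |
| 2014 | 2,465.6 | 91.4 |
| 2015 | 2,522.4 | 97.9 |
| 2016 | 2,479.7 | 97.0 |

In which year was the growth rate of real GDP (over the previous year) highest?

2014: real = 2465.6/0.914 = 2697.59; growth vs 2013 (2468.59) = 9.28%.
2015: real = 2522.4/0.979 = 2576.51; growth vs 2014 (2697.59) = -4.49%.
2016: real = 2479.7/0.970 = 2556.39; growth vs 2015 (2576.51) = -0.78%.

2014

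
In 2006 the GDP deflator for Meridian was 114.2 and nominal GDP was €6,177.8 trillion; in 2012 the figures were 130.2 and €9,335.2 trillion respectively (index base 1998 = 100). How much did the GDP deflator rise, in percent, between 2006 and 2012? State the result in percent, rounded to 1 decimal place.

14.0%

Price-level change = 130.2 / 114.2 − 1 = 0.1401.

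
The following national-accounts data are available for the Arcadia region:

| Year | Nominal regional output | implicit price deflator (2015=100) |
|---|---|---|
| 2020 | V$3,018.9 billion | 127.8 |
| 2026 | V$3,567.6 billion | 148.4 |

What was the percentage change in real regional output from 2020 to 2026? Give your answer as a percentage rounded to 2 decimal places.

1.77%

Deflate each year: 2020 → 3018.9/1.278 = 2362.21; 2026 → 3567.6/1.484 = 2404.04.
So real regional output changed by 2404.04/2362.21 − 1 = 0.0177, i.e. 1.77%.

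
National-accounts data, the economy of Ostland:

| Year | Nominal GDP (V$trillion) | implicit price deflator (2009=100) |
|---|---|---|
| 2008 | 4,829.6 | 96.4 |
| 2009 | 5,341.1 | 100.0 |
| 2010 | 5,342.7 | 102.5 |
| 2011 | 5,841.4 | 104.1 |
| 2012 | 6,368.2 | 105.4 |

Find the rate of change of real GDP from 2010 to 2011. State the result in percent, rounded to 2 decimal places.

Real GDP 2010 = 5342.7/1.025 = 5212.39.
Real GDP 2011 = 5841.4/1.041 = 5611.34.
Change = 5611.34/5212.39 − 1 = 0.0765.

7.65%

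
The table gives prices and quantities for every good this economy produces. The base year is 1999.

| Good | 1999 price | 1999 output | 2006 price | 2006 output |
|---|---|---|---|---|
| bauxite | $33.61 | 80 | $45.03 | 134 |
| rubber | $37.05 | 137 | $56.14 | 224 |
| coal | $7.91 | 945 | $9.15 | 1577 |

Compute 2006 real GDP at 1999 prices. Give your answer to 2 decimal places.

Real GDP 2006 = Σ (p_1999 × q_2006) = 33.61·134 + 37.05·224 + 7.91·1577 = 25277.01.

$25277.01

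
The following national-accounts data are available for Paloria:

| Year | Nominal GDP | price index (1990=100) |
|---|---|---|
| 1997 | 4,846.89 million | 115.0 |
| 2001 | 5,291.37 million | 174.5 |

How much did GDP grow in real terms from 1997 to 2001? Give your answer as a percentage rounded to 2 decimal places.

-28.05%

Real GDP 1997 = 4846.89 / 1.150 = 4214.69.
Real GDP 2001 = 5291.37 / 1.745 = 3032.30.
Real growth = 3032.30 / 4214.69 − 1 = -0.2805.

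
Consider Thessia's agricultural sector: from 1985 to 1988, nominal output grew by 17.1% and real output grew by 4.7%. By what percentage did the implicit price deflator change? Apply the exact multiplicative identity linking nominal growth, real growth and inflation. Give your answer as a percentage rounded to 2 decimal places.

11.84%

(1 + g_nom) = (1 + g_real)(1 + π), so π = 1.1710 / 1.0470 − 1 = 0.11843.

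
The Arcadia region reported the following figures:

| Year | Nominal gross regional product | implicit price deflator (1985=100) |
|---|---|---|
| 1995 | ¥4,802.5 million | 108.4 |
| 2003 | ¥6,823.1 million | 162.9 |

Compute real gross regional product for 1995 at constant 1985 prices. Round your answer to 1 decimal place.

Real gross regional product = Nominal / (implicit price deflator/100) = 4802.5 / 1.084 = 4430.35.

¥4,430.4 million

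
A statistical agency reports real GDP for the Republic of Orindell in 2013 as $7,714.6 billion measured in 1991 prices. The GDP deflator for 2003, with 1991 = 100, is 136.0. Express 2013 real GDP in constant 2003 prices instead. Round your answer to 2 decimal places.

Real GDP in 2003 prices = Real GDP in 1991 prices × (P_2003/P_1991) = 7714.6 × 1.360 = 10491.86.

$10,491.86 billion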